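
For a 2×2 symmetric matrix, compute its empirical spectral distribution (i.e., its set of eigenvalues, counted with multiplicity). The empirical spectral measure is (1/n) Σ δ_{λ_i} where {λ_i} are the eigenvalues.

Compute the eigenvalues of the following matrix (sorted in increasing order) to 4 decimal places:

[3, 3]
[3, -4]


Since M is real symmetric, both eigenvalues are real; they are the roots of det(λI − M) = λ² − (tr M) λ + det M.
tr M = 3 + (-4) = -1.
det M = 3·(-4) − 3² = -12 − 9 = -21.
Characteristic polynomial: λ² + λ − 21 = 0.
Discriminant Δ = (tr M)² − 4·det M = 1 − (-84) = 85; √Δ = 9.219544.
λ = (tr M ± √Δ)/2 = (-1 ± 9.219544)/2, giving (tr M − √Δ)/2 = -5.1098 and (tr M + √Δ)/2 = 4.1098.

Eigenvalues sorted in increasing order: [-5.1098, 4.1098].


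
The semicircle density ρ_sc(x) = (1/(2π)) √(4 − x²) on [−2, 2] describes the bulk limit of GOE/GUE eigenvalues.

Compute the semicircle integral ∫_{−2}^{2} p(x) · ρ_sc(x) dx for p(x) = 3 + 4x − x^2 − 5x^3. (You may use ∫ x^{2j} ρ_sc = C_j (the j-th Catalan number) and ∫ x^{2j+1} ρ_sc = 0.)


Write p(x) = Σ a_i x^i, split into monomials and integrate each against ρ_sc separately.
Using ∫ x^{2j} ρ_sc = C_j = (1/(j+1)) C(2j, j) (Catalan numbers) and ∫ x^{2j+1} ρ_sc = 0 (odd monomials vanish by symmetry):
  i = 0 (even): a_0 · C_{0} = 3 · 1 = 3
  i = 1 (odd): ∫ x^1 ρ_sc = 0 (vanishes)
  i = 2 (even): a_2 · C_{1} = -1 · 1 = -1
  i = 3 (odd): ∫ x^3 ρ_sc = 0 (vanishes)

Summing the contributions: ∫_{−2}^{2} p(x) ρ_sc(x) dx = 3 + (-1) = 2.


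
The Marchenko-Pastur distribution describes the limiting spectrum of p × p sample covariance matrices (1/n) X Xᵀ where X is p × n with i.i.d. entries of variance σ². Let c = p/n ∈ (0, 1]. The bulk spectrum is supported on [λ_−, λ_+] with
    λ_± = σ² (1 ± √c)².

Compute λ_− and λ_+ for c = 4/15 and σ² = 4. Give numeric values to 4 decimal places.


c = 4/15 = 0.266667; √c = 0.516398.
λ_− = σ² (1 − √c)² = 4 · (1 − 0.516398)² = 4 · (0.483602)² = 0.935484.
λ_+ = σ² (1 + √c)² = 4 · (1 + 0.516398)² = 4 · (1.516398)² = 9.197849.

Rounded to 4 decimal places: λ_− ≈ 0.9355, λ_+ ≈ 9.1978.


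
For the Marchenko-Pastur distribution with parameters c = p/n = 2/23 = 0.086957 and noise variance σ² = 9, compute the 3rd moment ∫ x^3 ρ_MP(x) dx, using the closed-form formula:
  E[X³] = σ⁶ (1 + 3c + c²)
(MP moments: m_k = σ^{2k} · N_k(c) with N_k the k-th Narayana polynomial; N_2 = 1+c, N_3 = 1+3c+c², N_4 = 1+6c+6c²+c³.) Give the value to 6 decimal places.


E[X³] = σ⁶ (1 + 3c + c²) (third MP moment). With σ² = 9 (so σ⁶ = 729) and c = 2/23 = 0.086957: E[X³] = 729 · (1 + 3·0.086957 + (0.086957)²) = 729 · 1.268431.

So E[X^3] = 924.686200.


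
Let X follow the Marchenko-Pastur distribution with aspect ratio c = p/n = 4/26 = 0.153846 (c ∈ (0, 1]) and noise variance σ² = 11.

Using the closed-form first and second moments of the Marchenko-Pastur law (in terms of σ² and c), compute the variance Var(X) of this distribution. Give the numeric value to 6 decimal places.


Recall the MP moments m_1 = E[X] = σ² and m_2 = E[X²] = σ⁴ (1 + c).
m_1 = E[X] = σ² = 11, so m_1² = 121.
m_2 = E[X²] = σ⁴ (1 + c) = 121 · (1 + 0.153846) = 121 · 1.153846 = 139.615385.
(Note m_2 − m_1² simplifies to c · σ⁴ = 0.153846 · 121.)

Var(X) = m_2 − m_1² = 139.615385 − 121 = 18.615385.


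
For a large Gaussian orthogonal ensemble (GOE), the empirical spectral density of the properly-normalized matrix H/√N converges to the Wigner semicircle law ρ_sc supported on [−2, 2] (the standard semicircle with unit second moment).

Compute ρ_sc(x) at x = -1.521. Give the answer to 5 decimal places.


ρ_sc(x) = (1/(2π)) √(4 − x²). With x = -1.521:
  4 − x² = 4 − (-1.521)² = 4 − 2.313441 = 1.686559.
  √(4 − x²) = 1.298676.
  1/(2π) = 0.159155.
  ρ_sc(-1.521) = 0.159155 · 1.298676 = 0.206691.

Rounded to 5 decimal places: ρ_sc(-1.521) ≈ 0.20669.


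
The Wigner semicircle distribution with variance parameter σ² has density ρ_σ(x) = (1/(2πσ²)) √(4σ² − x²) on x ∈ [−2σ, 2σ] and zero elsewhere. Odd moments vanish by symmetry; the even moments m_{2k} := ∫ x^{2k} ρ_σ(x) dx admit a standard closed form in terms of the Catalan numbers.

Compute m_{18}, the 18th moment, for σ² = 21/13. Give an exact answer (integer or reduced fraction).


By the scaled semicircle moment identity, m_{2k} = σ^{2k} · C_k with k = 9.
C_9 = (1/(k+1)) · C(2k, k) = (1/10) · C(18, 9) = (1/10) · 48620 = 4862.
σ^{2k} = (σ²)^k = (21/13)^9 = 794280046581/10604499373.

Therefore m_{18} = σ^{18} · C_9 = (794280046581/10604499373) · 4862 = 297060737421294/815730721.


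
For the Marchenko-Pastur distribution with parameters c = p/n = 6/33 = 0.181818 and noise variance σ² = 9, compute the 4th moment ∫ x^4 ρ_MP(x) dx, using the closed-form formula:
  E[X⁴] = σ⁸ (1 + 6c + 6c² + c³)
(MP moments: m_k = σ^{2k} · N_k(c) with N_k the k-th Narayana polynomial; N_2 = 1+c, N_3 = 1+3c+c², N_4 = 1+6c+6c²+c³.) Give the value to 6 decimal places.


E[X⁴] = σ⁸ (1 + 6c + 6c² + c³) (fourth MP moment). With σ² = 9 (so σ⁸ = 6561) and c = 6/33 = 0.181818: E[X⁴] = 6561 · (1 + 6·0.181818 + 6·(0.181818)² + (0.181818)³) = 6561 · 2.295267.

So E[X^4] = 15059.244929.


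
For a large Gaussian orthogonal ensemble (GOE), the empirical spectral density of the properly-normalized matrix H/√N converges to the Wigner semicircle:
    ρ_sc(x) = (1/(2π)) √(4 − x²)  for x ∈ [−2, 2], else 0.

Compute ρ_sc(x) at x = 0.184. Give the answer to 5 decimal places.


ρ_sc(x) = (1/(2π)) √(4 − x²). With x = 0.184:
  4 − x² = 4 − (0.184)² = 4 − 0.033856 = 3.966144.
  √(4 − x²) = 1.991518.
  1/(2π) = 0.159155.
  ρ_sc(0.184) = 0.159155 · 1.991518 = 0.316960.

Rounded to 5 decimal places: ρ_sc(0.184) ≈ 0.31696.


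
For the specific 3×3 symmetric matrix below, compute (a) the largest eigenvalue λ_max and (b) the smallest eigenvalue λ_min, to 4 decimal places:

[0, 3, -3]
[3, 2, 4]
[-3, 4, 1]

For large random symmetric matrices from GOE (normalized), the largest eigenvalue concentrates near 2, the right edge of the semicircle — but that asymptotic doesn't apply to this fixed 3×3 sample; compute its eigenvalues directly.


Since M is real symmetric, all three eigenvalues are real; they are the roots of det(λI − M) = λ³ − (tr M) λ² + s λ − det M, where s is the sum of the principal 2×2 minors.
tr M = 0 + 2 + 1 = 3.
s = (0·2 − 3²) + (0·1 − (-3)²) + (2·1 − 4²) = -9 + (-9) + (-14) = -32.
det M (expand along row 1) = 0·(-14) − 3·15 + (-3)·18 = -99.
Characteristic polynomial: λ³ − 3λ² − 32λ + 99 = 0.
Substitute λ = y + (tr M)/3 = y + 1.000000 to remove the quadratic term: y³ + p·y + q = 0 with p = s − (tr M)²/3 = -35.000000 and q = −2(tr M)³/27 + (tr M)·s/3 − det M = 65.000000.
Three real roots ⇒ use the trigonometric (Viète) form: r = 2√(−p/3) = 6.831301, φ = arccos(3q/(p·r)) = arccos(-0.815574) = 2.524516 rad.
y_k = r·cos(φ/3 − 2πk/3) for k = 0, 1, 2 gives y = 4.551976, 2.135319, -6.687296.
λ_k = y_k + 1.000000 gives λ = 5.5520, 3.1353, -5.6873 (check: the sum is 3.0000 = tr M).

Hence λ_max = 5.5520 and λ_min = -5.6873.


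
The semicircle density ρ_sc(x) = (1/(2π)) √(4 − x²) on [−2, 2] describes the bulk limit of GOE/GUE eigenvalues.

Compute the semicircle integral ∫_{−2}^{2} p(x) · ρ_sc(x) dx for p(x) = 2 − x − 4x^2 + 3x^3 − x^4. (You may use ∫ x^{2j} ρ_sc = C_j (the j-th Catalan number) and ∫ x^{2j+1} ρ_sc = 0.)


Write p(x) = Σ a_i x^i, split into monomials and integrate each against ρ_sc separately.
Using ∫ x^{2j} ρ_sc = C_j = (1/(j+1)) C(2j, j) (Catalan numbers) and ∫ x^{2j+1} ρ_sc = 0 (odd monomials vanish by symmetry):
  i = 0 (even): a_0 · C_{0} = 2 · 1 = 2
  i = 1 (odd): ∫ x^1 ρ_sc = 0 (vanishes)
  i = 2 (even): a_2 · C_{1} = -4 · 1 = -4
  i = 3 (odd): ∫ x^3 ρ_sc = 0 (vanishes)
  i = 4 (even): a_4 · C_{2} = -1 · 2 = -2

Summing the contributions: ∫_{−2}^{2} p(x) ρ_sc(x) dx = 2 + (-4) + (-2) = -4.


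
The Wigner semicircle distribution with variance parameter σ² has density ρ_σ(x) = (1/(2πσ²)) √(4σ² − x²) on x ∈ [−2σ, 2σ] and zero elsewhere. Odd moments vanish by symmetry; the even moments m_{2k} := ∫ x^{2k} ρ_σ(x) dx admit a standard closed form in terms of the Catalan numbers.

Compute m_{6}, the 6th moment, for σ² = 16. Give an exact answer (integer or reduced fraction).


By the scaled semicircle moment identity, m_{2k} = σ^{2k} · C_k with k = 3.
C_3 = (1/(k+1)) · C(2k, k) = (1/4) · C(6, 3) = (1/4) · 20 = 5.
σ^{2k} = (σ²)^k = (16)^3 = 4096.

Therefore m_{6} = σ^{6} · C_3 = 4096 · 5 = 20480.


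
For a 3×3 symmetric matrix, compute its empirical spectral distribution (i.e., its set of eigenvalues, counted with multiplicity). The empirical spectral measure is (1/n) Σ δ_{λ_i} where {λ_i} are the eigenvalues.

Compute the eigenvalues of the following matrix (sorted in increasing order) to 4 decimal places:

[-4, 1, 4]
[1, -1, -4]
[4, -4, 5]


Since M is real symmetric, all three eigenvalues are real; they are the roots of det(λI − M) = λ³ − (tr M) λ² + s λ − det M, where s is the sum of the principal 2×2 minors.
tr M = -4 + (-1) + 5 = 0.
s = ((-4)·(-1) − 1²) + ((-4)·5 − 4²) + ((-1)·5 − (-4)²) = 3 + (-36) + (-21) = -54.
det M (expand along row 1) = (-4)·(-21) − 1·21 + 4·0 = 63.
Characteristic polynomial: λ³ − 54λ − 63 = 0.
Substitute λ = y + (tr M)/3 = y + 0.000000 to remove the quadratic term: y³ + p·y + q = 0 with p = s − (tr M)²/3 = -54.000000 and q = −2(tr M)³/27 + (tr M)·s/3 − det M = -63.000000.
Three real roots ⇒ use the trigonometric (Viète) form: r = 2√(−p/3) = 8.485281, φ = arccos(3q/(p·r)) = arccos(0.412479) = 1.145623 rad.
y_k = r·cos(φ/3 − 2πk/3) for k = 0, 1, 2 gives y = 7.874068, -1.198551, -6.675517.
λ_k = y_k + 0.000000 gives λ = 7.8741, -1.1986, -6.6755 (check: the sum is 0.0000 = tr M).

Eigenvalues sorted in increasing order: [-6.6755, -1.1986, 7.8741].


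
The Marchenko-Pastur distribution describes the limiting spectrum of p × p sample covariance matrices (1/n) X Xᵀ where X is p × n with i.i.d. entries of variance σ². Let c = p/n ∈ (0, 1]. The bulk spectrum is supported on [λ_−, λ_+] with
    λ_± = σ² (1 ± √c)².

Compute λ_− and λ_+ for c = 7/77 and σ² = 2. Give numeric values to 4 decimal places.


c = 7/77 = 0.090909; √c = 0.301511.
λ_− = σ² (1 − √c)² = 2 · (1 − 0.301511)² = 2 · (0.698489)² = 0.975773.
λ_+ = σ² (1 + √c)² = 2 · (1 + 0.301511)² = 2 · (1.301511)² = 3.387864.

Rounded to 4 decimal places: λ_− ≈ 0.9758, λ_+ ≈ 3.3879.


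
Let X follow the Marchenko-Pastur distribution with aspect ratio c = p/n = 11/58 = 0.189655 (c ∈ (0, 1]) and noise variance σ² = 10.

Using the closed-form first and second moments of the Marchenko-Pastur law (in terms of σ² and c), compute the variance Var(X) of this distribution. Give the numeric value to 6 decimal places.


Recall the MP moments m_1 = E[X] = σ² and m_2 = E[X²] = σ⁴ (1 + c).
m_1 = E[X] = σ² = 10, so m_1² = 100.
m_2 = E[X²] = σ⁴ (1 + c) = 100 · (1 + 0.189655) = 100 · 1.189655 = 118.965517.
(Note m_2 − m_1² simplifies to c · σ⁴ = 0.189655 · 100.)

Var(X) = m_2 − m_1² = 118.965517 − 100 = 18.965517.


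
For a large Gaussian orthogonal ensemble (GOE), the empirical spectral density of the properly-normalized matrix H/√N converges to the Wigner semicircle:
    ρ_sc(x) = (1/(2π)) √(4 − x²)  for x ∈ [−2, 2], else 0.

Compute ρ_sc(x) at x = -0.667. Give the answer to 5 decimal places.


ρ_sc(x) = (1/(2π)) √(4 − x²). With x = -0.667:
  4 − x² = 4 − (-0.667)² = 4 − 0.444889 = 3.555111.
  √(4 − x²) = 1.885500.
  1/(2π) = 0.159155.
  ρ_sc(-0.667) = 0.159155 · 1.885500 = 0.300087.

Rounded to 5 decimal places: ρ_sc(-0.667) ≈ 0.30009.


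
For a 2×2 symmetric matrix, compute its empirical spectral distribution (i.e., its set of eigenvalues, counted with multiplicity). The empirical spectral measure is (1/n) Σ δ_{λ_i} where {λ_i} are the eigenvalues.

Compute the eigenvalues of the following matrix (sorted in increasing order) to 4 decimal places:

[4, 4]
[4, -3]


Since M is real symmetric, both eigenvalues are real; they are the roots of det(λI − M) = λ² − (tr M) λ + det M.
tr M = 4 + (-3) = 1.
det M = 4·(-3) − 4² = -12 − 16 = -28.
Characteristic polynomial: λ² − λ − 28 = 0.
Discriminant Δ = (tr M)² − 4·det M = 1 − (-112) = 113; √Δ = 10.630146.
λ = (tr M ± √Δ)/2 = (1 ± 10.630146)/2, giving (tr M − √Δ)/2 = -4.8151 and (tr M + √Δ)/2 = 5.8151.

Eigenvalues sorted in increasing order: [-4.8151, 5.8151].


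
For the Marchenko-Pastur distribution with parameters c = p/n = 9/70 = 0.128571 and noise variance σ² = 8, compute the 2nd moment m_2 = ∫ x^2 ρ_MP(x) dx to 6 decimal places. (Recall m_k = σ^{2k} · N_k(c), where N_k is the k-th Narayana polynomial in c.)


E[X²] = σ⁴ (1 + c) (second MP moment). With σ² = 8 (so σ⁴ = 64) and c = 9/70 = 0.128571: E[X²] = 64 · (1 + 0.128571) = 64 · 1.128571.

So E[X^2] = 72.228571.


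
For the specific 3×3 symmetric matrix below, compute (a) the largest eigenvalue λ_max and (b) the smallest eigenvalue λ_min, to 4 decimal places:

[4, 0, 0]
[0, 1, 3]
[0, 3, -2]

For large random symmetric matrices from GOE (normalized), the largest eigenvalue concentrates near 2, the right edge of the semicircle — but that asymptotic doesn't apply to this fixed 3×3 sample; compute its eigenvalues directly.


Since M is real symmetric, all three eigenvalues are real; they are the roots of det(λI − M) = λ³ − (tr M) λ² + s λ − det M, where s is the sum of the principal 2×2 minors.
tr M = 4 + 1 + (-2) = 3.
s = (4·1 − 0²) + (4·(-2) − 0²) + (1·(-2) − 3²) = 4 + (-8) + (-11) = -15.
det M (expand along row 1) = 4·(-11) − 0·0 + 0·0 = -44.
Characteristic polynomial: λ³ − 3λ² − 15λ + 44 = 0.
Substitute λ = y + (tr M)/3 = y + 1.000000 to remove the quadratic term: y³ + p·y + q = 0 with p = s − (tr M)²/3 = -18.000000 and q = −2(tr M)³/27 + (tr M)·s/3 − det M = 27.000000.
Three real roots ⇒ use the trigonometric (Viète) form: r = 2√(−p/3) = 4.898979, φ = arccos(3q/(p·r)) = arccos(-0.918559) = 2.735215 rad.
y_k = r·cos(φ/3 − 2πk/3) for k = 0, 1, 2 gives y = 3.000000, 1.854102, -4.854102.
λ_k = y_k + 1.000000 gives λ = 4.0000, 2.8541, -3.8541 (check: the sum is 3.0000 = tr M).

Hence λ_max = 4.0000 and λ_min = -3.8541.


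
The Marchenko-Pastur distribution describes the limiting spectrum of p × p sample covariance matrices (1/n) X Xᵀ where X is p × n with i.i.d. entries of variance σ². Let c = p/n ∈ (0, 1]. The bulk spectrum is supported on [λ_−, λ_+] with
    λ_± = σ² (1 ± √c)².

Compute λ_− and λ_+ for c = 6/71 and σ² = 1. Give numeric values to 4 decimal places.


c = 6/71 = 0.084507; √c = 0.290701.
λ_− = σ² (1 − √c)² = 1 · (1 − 0.290701)² = 1 · (0.709299)² = 0.503105.
λ_+ = σ² (1 + √c)² = 1 · (1 + 0.290701)² = 1 · (1.290701)² = 1.665909.

Rounded to 4 decimal places: λ_− ≈ 0.5031, λ_+ ≈ 1.6659.


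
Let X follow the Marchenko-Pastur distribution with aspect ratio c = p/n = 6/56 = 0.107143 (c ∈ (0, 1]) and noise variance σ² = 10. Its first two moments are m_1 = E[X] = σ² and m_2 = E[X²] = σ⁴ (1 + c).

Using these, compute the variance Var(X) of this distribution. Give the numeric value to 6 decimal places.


m_1 = E[X] = σ² = 10, so m_1² = 100.
m_2 = E[X²] = σ⁴ (1 + c) = 100 · (1 + 0.107143) = 100 · 1.107143 = 110.714286.
(Note m_2 − m_1² simplifies to c · σ⁴ = 0.107143 · 100.)

Var(X) = m_2 − m_1² = 110.714286 − 100 = 10.714286.


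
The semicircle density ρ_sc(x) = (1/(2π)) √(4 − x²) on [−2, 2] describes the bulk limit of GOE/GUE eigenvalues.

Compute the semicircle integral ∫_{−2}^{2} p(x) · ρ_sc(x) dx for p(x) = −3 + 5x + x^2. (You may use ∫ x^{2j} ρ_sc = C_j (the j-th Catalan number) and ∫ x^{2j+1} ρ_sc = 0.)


Write p(x) = Σ a_i x^i, split into monomials and integrate each against ρ_sc separately.
Using ∫ x^{2j} ρ_sc = C_j = (1/(j+1)) C(2j, j) (Catalan numbers) and ∫ x^{2j+1} ρ_sc = 0 (odd monomials vanish by symmetry):
  i = 0 (even): a_0 · C_{0} = -3 · 1 = -3
  i = 1 (odd): ∫ x^1 ρ_sc = 0 (vanishes)
  i = 2 (even): a_2 · C_{1} = 1 · 1 = 1

Summing the contributions: ∫_{−2}^{2} p(x) ρ_sc(x) dx = (-3) + 1 = -2.


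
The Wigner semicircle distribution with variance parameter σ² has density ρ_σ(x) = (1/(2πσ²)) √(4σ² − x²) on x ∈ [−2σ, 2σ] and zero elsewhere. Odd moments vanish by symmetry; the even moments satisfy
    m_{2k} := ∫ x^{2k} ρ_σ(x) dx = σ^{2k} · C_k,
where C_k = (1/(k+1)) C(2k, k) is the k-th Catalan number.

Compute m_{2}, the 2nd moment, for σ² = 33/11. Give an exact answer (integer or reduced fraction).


By the scaled semicircle moment identity, m_{2k} = σ^{2k} · C_k with k = 1.
C_1 = (1/(k+1)) · C(2k, k) = (1/2) · C(2, 1) = (1/2) · 2 = 1.
σ^{2k} = (σ²)^k = (33/11)^1 = 3.

Therefore m_{2} = σ^{2} · C_1 = 3 · 1 = 3.


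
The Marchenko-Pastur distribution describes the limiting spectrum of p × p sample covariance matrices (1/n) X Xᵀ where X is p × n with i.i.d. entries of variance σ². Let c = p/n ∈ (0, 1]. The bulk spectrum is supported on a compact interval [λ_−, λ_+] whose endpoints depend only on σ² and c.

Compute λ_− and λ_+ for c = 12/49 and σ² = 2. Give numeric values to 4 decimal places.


c = 12/49 = 0.244898; √c = 0.494872.
λ_− = σ² (1 − √c)² = 2 · (1 − 0.494872)² = 2 · (0.505128)² = 0.510309.
λ_+ = σ² (1 + √c)² = 2 · (1 + 0.494872)² = 2 · (1.494872)² = 4.469283.

Rounded to 4 decimal places: λ_− ≈ 0.5103, λ_+ ≈ 4.4693.


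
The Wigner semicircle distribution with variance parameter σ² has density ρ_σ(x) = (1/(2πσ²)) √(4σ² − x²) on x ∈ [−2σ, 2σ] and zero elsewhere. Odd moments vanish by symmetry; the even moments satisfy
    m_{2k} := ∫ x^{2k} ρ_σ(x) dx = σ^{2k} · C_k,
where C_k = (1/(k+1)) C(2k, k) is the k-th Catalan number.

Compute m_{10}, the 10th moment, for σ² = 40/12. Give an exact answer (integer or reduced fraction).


By the scaled semicircle moment identity, m_{2k} = σ^{2k} · C_k with k = 5.
C_5 = (1/(k+1)) · C(2k, k) = (1/6) · C(10, 5) = (1/6) · 252 = 42.
σ^{2k} = (σ²)^k = (40/12)^5 = 100000/243.

Therefore m_{10} = σ^{10} · C_5 = (100000/243) · 42 = 1400000/81.


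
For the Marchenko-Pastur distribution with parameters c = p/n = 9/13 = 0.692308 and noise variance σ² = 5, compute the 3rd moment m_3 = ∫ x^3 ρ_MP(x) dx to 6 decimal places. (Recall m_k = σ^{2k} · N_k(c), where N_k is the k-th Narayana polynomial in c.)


E[X³] = σ⁶ (1 + 3c + c²) (third MP moment). With σ² = 5 (so σ⁶ = 125) and c = 9/13 = 0.692308: E[X³] = 125 · (1 + 3·0.692308 + (0.692308)²) = 125 · 3.556213.

So E[X^3] = 444.526627.


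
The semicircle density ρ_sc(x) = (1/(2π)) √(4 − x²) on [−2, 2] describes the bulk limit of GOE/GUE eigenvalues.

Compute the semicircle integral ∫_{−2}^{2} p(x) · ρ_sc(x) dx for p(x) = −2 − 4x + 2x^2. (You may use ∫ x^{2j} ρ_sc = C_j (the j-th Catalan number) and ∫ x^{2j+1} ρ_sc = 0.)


Write p(x) = Σ a_i x^i, split into monomials and integrate each against ρ_sc separately.
Using ∫ x^{2j} ρ_sc = C_j = (1/(j+1)) C(2j, j) (Catalan numbers) and ∫ x^{2j+1} ρ_sc = 0 (odd monomials vanish by symmetry):
  i = 0 (even): a_0 · C_{0} = -2 · 1 = -2
  i = 1 (odd): ∫ x^1 ρ_sc = 0 (vanishes)
  i = 2 (even): a_2 · C_{1} = 2 · 1 = 2

Summing the contributions: ∫_{−2}^{2} p(x) ρ_sc(x) dx = (-2) + 2 = 0.


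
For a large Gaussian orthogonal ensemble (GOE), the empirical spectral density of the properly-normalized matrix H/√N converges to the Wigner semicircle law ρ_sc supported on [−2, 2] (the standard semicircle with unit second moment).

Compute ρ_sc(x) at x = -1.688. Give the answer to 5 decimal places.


ρ_sc(x) = (1/(2π)) √(4 − x²). With x = -1.688:
  4 − x² = 4 − (-1.688)² = 4 − 2.849344 = 1.150656.
  √(4 − x²) = 1.072686.
  1/(2π) = 0.159155.
  ρ_sc(-1.688) = 0.159155 · 1.072686 = 0.170723.

Rounded to 5 decimal places: ρ_sc(-1.688) ≈ 0.17072.


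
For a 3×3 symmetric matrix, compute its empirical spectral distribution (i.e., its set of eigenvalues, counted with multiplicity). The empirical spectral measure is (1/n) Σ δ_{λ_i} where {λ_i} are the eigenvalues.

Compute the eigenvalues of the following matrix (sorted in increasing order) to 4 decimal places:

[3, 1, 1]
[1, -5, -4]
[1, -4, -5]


Since M is real symmetric, all three eigenvalues are real; they are the roots of det(λI − M) = λ³ − (tr M) λ² + s λ − det M, where s is the sum of the principal 2×2 minors.
tr M = 3 + (-5) + (-5) = -7.
s = (3·(-5) − 1²) + (3·(-5) − 1²) + ((-5)·(-5) − (-4)²) = -16 + (-16) + 9 = -23.
det M (expand along row 1) = 3·9 − 1·(-1) + 1·1 = 29.
Characteristic polynomial: λ³ + 7λ² − 23λ − 29 = 0.
Substitute λ = y + (tr M)/3 = y − 2.333333 to remove the quadratic term: y³ + p·y + q = 0 with p = s − (tr M)²/3 = -39.333333 and q = −2(tr M)³/27 + (tr M)·s/3 − det M = 50.074074.
Three real roots ⇒ use the trigonometric (Viète) form: r = 2√(−p/3) = 7.241854, φ = arccos(3q/(p·r)) = arccos(-0.527380) = 2.126310 rad.
y_k = r·cos(φ/3 − 2πk/3) for k = 0, 1, 2 gives y = 5.497747, 1.333333, -6.831081.
λ_k = y_k − 2.333333 gives λ = 3.1644, -1.0000, -9.1644 (check: the sum is -7.0000 = tr M).

Eigenvalues sorted in increasing order: [-9.1644, -1.0000, 3.1644].


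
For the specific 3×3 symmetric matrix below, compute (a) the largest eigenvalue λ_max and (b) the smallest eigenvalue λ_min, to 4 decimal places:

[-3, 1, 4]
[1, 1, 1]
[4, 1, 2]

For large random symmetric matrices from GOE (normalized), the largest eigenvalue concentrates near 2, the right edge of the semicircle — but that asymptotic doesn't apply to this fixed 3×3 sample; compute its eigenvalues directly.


Since M is real symmetric, all three eigenvalues are real; they are the roots of det(λI − M) = λ³ − (tr M) λ² + s λ − det M, where s is the sum of the principal 2×2 minors.
tr M = -3 + 1 + 2 = 0.
s = ((-3)·1 − 1²) + ((-3)·2 − 4²) + (1·2 − 1²) = -4 + (-22) + 1 = -25.
det M (expand along row 1) = (-3)·1 − 1·(-2) + 4·(-3) = -13.
Characteristic polynomial: λ³ − 25λ + 13 = 0.
Substitute λ = y + (tr M)/3 = y + 0.000000 to remove the quadratic term: y³ + p·y + q = 0 with p = s − (tr M)²/3 = -25.000000 and q = −2(tr M)³/27 + (tr M)·s/3 − det M = 13.000000.
Three real roots ⇒ use the trigonometric (Viète) form: r = 2√(−p/3) = 5.773503, φ = arccos(3q/(p·r)) = arccos(-0.270200) = 1.844397 rad.
y_k = r·cos(φ/3 − 2πk/3) for k = 0, 1, 2 gives y = 4.716313, 0.525815, -5.242128.
λ_k = y_k + 0.000000 gives λ = 4.7163, 0.5258, -5.2421 (check: the sum is 0.0000 = tr M).

Hence λ_max = 4.7163 and λ_min = -5.2421.


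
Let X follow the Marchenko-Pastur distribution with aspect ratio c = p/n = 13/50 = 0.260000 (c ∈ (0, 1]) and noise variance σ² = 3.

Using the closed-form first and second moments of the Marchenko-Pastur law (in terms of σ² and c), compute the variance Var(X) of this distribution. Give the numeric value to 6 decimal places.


Recall the MP moments m_1 = E[X] = σ² and m_2 = E[X²] = σ⁴ (1 + c).
m_1 = E[X] = σ² = 3, so m_1² = 9.
m_2 = E[X²] = σ⁴ (1 + c) = 9 · (1 + 0.260000) = 9 · 1.260000 = 11.340000.
(Note m_2 − m_1² simplifies to c · σ⁴ = 0.260000 · 9.)

Var(X) = m_2 − m_1² = 11.340000 − 9 = 2.340000.


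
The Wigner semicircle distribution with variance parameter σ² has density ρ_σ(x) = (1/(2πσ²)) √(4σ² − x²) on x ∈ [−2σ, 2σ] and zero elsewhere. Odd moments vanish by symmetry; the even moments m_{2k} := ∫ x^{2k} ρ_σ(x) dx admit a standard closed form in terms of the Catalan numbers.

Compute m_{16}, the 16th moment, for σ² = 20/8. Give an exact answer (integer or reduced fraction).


By the scaled semicircle moment identity, m_{2k} = σ^{2k} · C_k with k = 8.
C_8 = (1/(k+1)) · C(2k, k) = (1/9) · C(16, 8) = (1/9) · 12870 = 1430.
σ^{2k} = (σ²)^k = (20/8)^8 = 390625/256.

Therefore m_{16} = σ^{16} · C_8 = (390625/256) · 1430 = 279296875/128.


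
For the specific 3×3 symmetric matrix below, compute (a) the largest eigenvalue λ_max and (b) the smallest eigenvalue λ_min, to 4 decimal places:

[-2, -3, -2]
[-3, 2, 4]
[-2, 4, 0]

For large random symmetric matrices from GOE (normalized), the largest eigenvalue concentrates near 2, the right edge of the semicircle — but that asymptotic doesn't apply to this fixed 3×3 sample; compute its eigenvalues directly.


Since M is real symmetric, all three eigenvalues are real; they are the roots of det(λI − M) = λ³ − (tr M) λ² + s λ − det M, where s is the sum of the principal 2×2 minors.
tr M = -2 + 2 + 0 = 0.
s = ((-2)·2 − (-3)²) + ((-2)·0 − (-2)²) + (2·0 − 4²) = -13 + (-4) + (-16) = -33.
det M (expand along row 1) = (-2)·(-16) − (-3)·8 + (-2)·(-8) = 72.
Characteristic polynomial: λ³ − 33λ − 72 = 0.
Substitute λ = y + (tr M)/3 = y + 0.000000 to remove the quadratic term: y³ + p·y + q = 0 with p = s − (tr M)²/3 = -33.000000 and q = −2(tr M)³/27 + (tr M)·s/3 − det M = -72.000000.
Three real roots ⇒ use the trigonometric (Viète) form: r = 2√(−p/3) = 6.633250, φ = arccos(3q/(p·r)) = arccos(0.986764) = 0.162880 rad.
y_k = r·cos(φ/3 − 2πk/3) for k = 0, 1, 2 gives y = 6.623475, -3.000000, -3.623475.
λ_k = y_k + 0.000000 gives λ = 6.6235, -3.0000, -3.6235 (check: the sum is 0.0000 = tr M).

Hence λ_max = 6.6235 and λ_min = -3.6235.


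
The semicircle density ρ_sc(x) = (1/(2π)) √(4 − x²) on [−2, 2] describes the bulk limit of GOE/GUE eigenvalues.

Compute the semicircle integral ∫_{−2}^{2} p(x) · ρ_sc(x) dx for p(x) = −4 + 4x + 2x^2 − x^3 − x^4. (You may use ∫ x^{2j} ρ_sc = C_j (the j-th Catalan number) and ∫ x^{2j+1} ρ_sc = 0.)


Write p(x) = Σ a_i x^i, split into monomials and integrate each against ρ_sc separately.
Using ∫ x^{2j} ρ_sc = C_j = (1/(j+1)) C(2j, j) (Catalan numbers) and ∫ x^{2j+1} ρ_sc = 0 (odd monomials vanish by symmetry):
  i = 0 (even): a_0 · C_{0} = -4 · 1 = -4
  i = 1 (odd): ∫ x^1 ρ_sc = 0 (vanishes)
  i = 2 (even): a_2 · C_{1} = 2 · 1 = 2
  i = 3 (odd): ∫ x^3 ρ_sc = 0 (vanishes)
  i = 4 (even): a_4 · C_{2} = -1 · 2 = -2

Summing the contributions: ∫_{−2}^{2} p(x) ρ_sc(x) dx = (-4) + 2 + (-2) = -4.


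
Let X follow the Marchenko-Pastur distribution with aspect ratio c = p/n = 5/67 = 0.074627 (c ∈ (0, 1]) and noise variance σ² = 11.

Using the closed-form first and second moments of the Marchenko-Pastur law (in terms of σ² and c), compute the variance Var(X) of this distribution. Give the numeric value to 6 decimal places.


Recall the MP moments m_1 = E[X] = σ² and m_2 = E[X²] = σ⁴ (1 + c).
m_1 = E[X] = σ² = 11, so m_1² = 121.
m_2 = E[X²] = σ⁴ (1 + c) = 121 · (1 + 0.074627) = 121 · 1.074627 = 130.029851.
(Note m_2 − m_1² simplifies to c · σ⁴ = 0.074627 · 121.)

Var(X) = m_2 − m_1² = 130.029851 − 121 = 9.029851.


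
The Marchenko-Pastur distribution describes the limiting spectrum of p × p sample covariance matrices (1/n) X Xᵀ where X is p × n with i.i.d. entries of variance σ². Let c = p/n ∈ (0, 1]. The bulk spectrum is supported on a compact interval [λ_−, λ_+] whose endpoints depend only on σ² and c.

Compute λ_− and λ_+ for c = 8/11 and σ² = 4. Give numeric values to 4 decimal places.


c = 8/11 = 0.727273; √c = 0.852803.
λ_− = σ² (1 − √c)² = 4 · (1 − 0.852803)² = 4 · (0.147197)² = 0.086668.
λ_+ = σ² (1 + √c)² = 4 · (1 + 0.852803)² = 4 · (1.852803)² = 13.731514.

Rounded to 4 decimal places: λ_− ≈ 0.0867, λ_+ ≈ 13.7315.


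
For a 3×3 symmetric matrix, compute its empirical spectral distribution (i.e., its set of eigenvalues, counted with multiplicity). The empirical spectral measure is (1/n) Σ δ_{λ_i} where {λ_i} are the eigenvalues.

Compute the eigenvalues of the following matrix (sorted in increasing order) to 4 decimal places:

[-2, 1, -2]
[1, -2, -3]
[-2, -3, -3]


Since M is real symmetric, all three eigenvalues are real; they are the roots of det(λI − M) = λ³ − (tr M) λ² + s λ − det M, where s is the sum of the principal 2×2 minors.
tr M = -2 + (-2) + (-3) = -7.
s = ((-2)·(-2) − 1²) + ((-2)·(-3) − (-2)²) + ((-2)·(-3) − (-3)²) = 3 + 2 + (-3) = 2.
det M (expand along row 1) = (-2)·(-3) − 1·(-9) + (-2)·(-7) = 29.
Characteristic polynomial: λ³ + 7λ² + 2λ − 29 = 0.
Substitute λ = y + (tr M)/3 = y − 2.333333 to remove the quadratic term: y³ + p·y + q = 0 with p = s − (tr M)²/3 = -14.333333 and q = −2(tr M)³/27 + (tr M)·s/3 − det M = -8.259259.
Three real roots ⇒ use the trigonometric (Viète) form: r = 2√(−p/3) = 4.371626, φ = arccos(3q/(p·r)) = arccos(0.395432) = 1.164258 rad.
y_k = r·cos(φ/3 − 2πk/3) for k = 0, 1, 2 gives y = 4.046530, -0.590600, -3.455930.
λ_k = y_k − 2.333333 gives λ = 1.7132, -2.9239, -5.7893 (check: the sum is -7.0000 = tr M).

Eigenvalues sorted in increasing order: [-5.7893, -2.9239, 1.7132].


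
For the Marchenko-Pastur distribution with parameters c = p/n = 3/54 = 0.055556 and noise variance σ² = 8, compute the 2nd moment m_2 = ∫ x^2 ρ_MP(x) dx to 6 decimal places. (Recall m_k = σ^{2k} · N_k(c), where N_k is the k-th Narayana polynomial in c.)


E[X²] = σ⁴ (1 + c) (second MP moment). With σ² = 8 (so σ⁴ = 64) and c = 3/54 = 0.055556: E[X²] = 64 · (1 + 0.055556) = 64 · 1.055556.

So E[X^2] = 67.555556.


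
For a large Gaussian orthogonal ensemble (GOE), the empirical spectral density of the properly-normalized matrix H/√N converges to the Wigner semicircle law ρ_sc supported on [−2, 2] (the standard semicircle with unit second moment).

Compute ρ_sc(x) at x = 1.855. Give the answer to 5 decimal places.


ρ_sc(x) = (1/(2π)) √(4 − x²). With x = 1.855:
  4 − x² = 4 − (1.855)² = 4 − 3.441025 = 0.558975.
  √(4 − x²) = 0.747646.
  1/(2π) = 0.159155.
  ρ_sc(1.855) = 0.159155 · 0.747646 = 0.118992.

Rounded to 5 decimal places: ρ_sc(1.855) ≈ 0.11899.


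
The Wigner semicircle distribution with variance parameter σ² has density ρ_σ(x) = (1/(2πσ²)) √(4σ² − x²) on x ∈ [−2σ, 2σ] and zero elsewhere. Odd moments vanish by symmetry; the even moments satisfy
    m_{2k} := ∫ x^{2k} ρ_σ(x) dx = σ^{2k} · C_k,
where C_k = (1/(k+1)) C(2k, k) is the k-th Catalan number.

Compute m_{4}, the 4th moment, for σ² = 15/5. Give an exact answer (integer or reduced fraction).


By the scaled semicircle moment identity, m_{2k} = σ^{2k} · C_k with k = 2.
C_2 = (1/(k+1)) · C(2k, k) = (1/3) · C(4, 2) = (1/3) · 6 = 2.
σ^{2k} = (σ²)^k = (15/5)^2 = 9.

Therefore m_{4} = σ^{4} · C_2 = 9 · 2 = 18.


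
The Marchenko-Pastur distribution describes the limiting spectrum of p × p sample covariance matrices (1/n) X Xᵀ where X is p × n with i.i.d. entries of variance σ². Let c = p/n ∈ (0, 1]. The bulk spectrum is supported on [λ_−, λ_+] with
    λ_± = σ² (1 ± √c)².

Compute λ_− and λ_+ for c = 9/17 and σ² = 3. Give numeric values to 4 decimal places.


c = 9/17 = 0.529412; √c = 0.727607.
λ_− = σ² (1 − √c)² = 3 · (1 − 0.727607)² = 3 · (0.272393)² = 0.222594.
λ_+ = σ² (1 + √c)² = 3 · (1 + 0.727607)² = 3 · (1.727607)² = 8.953877.

Rounded to 4 decimal places: λ_− ≈ 0.2226, λ_+ ≈ 8.9539.


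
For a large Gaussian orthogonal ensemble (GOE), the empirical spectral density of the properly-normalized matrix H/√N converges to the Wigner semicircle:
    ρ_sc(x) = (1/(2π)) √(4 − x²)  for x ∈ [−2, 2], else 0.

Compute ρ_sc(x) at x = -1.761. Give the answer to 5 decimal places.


ρ_sc(x) = (1/(2π)) √(4 − x²). With x = -1.761:
  4 − x² = 4 − (-1.761)² = 4 − 3.101121 = 0.898879.
  √(4 − x²) = 0.948092.
  1/(2π) = 0.159155.
  ρ_sc(-1.761) = 0.159155 · 0.948092 = 0.150894.

Rounded to 5 decimal places: ρ_sc(-1.761) ≈ 0.15089.


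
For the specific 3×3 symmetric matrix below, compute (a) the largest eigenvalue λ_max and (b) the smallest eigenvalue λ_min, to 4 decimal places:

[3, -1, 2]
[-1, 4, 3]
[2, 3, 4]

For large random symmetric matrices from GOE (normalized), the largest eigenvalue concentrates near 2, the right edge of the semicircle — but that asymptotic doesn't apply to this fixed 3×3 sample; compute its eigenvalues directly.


Since M is real symmetric, all three eigenvalues are real; they are the roots of det(λI − M) = λ³ − (tr M) λ² + s λ − det M, where s is the sum of the principal 2×2 minors.
tr M = 3 + 4 + 4 = 11.
s = (3·4 − (-1)²) + (3·4 − 2²) + (4·4 − 3²) = 11 + 8 + 7 = 26.
det M (expand along row 1) = 3·7 − (-1)·(-10) + 2·(-11) = -11.
Characteristic polynomial: λ³ − 11λ² + 26λ + 11 = 0.
Substitute λ = y + (tr M)/3 = y + 3.666667 to remove the quadratic term: y³ + p·y + q = 0 with p = s − (tr M)²/3 = -14.333333 and q = −2(tr M)³/27 + (tr M)·s/3 − det M = 7.740741.
Three real roots ⇒ use the trigonometric (Viète) form: r = 2√(−p/3) = 4.371626, φ = arccos(3q/(p·r)) = arccos(-0.370607) = 1.950459 rad.
y_k = r·cos(φ/3 − 2πk/3) for k = 0, 1, 2 gives y = 3.479776, 0.551772, -4.031548.
λ_k = y_k + 3.666667 gives λ = 7.1464, 4.2184, -0.3649 (check: the sum is 11.0000 = tr M).

Hence λ_max = 7.1464 and λ_min = -0.3649.


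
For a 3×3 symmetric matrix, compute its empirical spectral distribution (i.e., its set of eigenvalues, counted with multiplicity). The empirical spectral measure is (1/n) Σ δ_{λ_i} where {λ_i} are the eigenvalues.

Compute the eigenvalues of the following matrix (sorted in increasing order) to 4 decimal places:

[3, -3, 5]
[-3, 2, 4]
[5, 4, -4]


Since M is real symmetric, all three eigenvalues are real; they are the roots of det(λI − M) = λ³ − (tr M) λ² + s λ − det M, where s is the sum of the principal 2×2 minors.
tr M = 3 + 2 + (-4) = 1.
s = (3·2 − (-3)²) + (3·(-4) − 5²) + (2·(-4) − 4²) = -3 + (-37) + (-24) = -64.
det M (expand along row 1) = 3·(-24) − (-3)·(-8) + 5·(-22) = -206.
Characteristic polynomial: λ³ − λ² − 64λ + 206 = 0.
Substitute λ = y + (tr M)/3 = y + 0.333333 to remove the quadratic term: y³ + p·y + q = 0 with p = s − (tr M)²/3 = -64.333333 and q = −2(tr M)³/27 + (tr M)·s/3 − det M = 184.592593.
Three real roots ⇒ use the trigonometric (Viète) form: r = 2√(−p/3) = 9.261629, φ = arccos(3q/(p·r)) = arccos(-0.929420) = 2.763635 rad.
y_k = r·cos(φ/3 − 2πk/3) for k = 0, 1, 2 gives y = 5.601950, 3.586274, -9.188224.
λ_k = y_k + 0.333333 gives λ = 5.9353, 3.9196, -8.8549 (check: the sum is 1.0000 = tr M).

Eigenvalues sorted in increasing order: [-8.8549, 3.9196, 5.9353].


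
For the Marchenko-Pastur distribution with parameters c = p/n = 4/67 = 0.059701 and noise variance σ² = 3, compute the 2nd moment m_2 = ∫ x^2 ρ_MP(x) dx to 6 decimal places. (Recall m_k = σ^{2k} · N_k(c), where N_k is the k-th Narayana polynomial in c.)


E[X²] = σ⁴ (1 + c) (second MP moment). With σ² = 3 (so σ⁴ = 9) and c = 4/67 = 0.059701: E[X²] = 9 · (1 + 0.059701) = 9 · 1.059701.

So E[X^2] = 9.537313.


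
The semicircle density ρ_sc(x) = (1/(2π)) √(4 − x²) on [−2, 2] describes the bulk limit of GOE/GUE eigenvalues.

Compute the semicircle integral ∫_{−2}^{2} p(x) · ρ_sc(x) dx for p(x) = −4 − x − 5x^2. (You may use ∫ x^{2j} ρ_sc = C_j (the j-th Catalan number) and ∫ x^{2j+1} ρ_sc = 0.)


Write p(x) = Σ a_i x^i, split into monomials and integrate each against ρ_sc separately.
Using ∫ x^{2j} ρ_sc = C_j = (1/(j+1)) C(2j, j) (Catalan numbers) and ∫ x^{2j+1} ρ_sc = 0 (odd monomials vanish by symmetry):
  i = 0 (even): a_0 · C_{0} = -4 · 1 = -4
  i = 1 (odd): ∫ x^1 ρ_sc = 0 (vanishes)
  i = 2 (even): a_2 · C_{1} = -5 · 1 = -5

Summing the contributions: ∫_{−2}^{2} p(x) ρ_sc(x) dx = (-4) + (-5) = -9.


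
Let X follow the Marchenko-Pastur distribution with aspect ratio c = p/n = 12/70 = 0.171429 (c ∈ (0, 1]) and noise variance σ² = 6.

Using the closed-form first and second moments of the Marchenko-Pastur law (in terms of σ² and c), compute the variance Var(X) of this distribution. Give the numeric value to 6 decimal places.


Recall the MP moments m_1 = E[X] = σ² and m_2 = E[X²] = σ⁴ (1 + c).
m_1 = E[X] = σ² = 6, so m_1² = 36.
m_2 = E[X²] = σ⁴ (1 + c) = 36 · (1 + 0.171429) = 36 · 1.171429 = 42.171429.
(Note m_2 − m_1² simplifies to c · σ⁴ = 0.171429 · 36.)

Var(X) = m_2 − m_1² = 42.171429 − 36 = 6.171429.


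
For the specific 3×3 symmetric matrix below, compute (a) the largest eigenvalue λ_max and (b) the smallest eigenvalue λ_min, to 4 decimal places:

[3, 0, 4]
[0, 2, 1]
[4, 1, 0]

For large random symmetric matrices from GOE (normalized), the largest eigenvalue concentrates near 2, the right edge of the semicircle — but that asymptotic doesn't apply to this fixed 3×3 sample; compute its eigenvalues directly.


Since M is real symmetric, all three eigenvalues are real; they are the roots of det(λI − M) = λ³ − (tr M) λ² + s λ − det M, where s is the sum of the principal 2×2 minors.
tr M = 3 + 2 + 0 = 5.
s = (3·2 − 0²) + (3·0 − 4²) + (2·0 − 1²) = 6 + (-16) + (-1) = -11.
det M (expand along row 1) = 3·(-1) − 0·(-4) + 4·(-8) = -35.
Characteristic polynomial: λ³ − 5λ² − 11λ + 35 = 0.
Substitute λ = y + (tr M)/3 = y + 1.666667 to remove the quadratic term: y³ + p·y + q = 0 with p = s − (tr M)²/3 = -19.333333 and q = −2(tr M)³/27 + (tr M)·s/3 − det M = 7.407407.
Three real roots ⇒ use the trigonometric (Viète) form: r = 2√(−p/3) = 5.077182, φ = arccos(3q/(p·r)) = arccos(-0.226390) = 1.799167 rad.
y_k = r·cos(φ/3 − 2πk/3) for k = 0, 1, 2 gives y = 4.191175, 0.386119, -4.577295.
λ_k = y_k + 1.666667 gives λ = 5.8578, 2.0528, -2.9106 (check: the sum is 5.0000 = tr M).

Hence λ_max = 5.8578 and λ_min = -2.9106.


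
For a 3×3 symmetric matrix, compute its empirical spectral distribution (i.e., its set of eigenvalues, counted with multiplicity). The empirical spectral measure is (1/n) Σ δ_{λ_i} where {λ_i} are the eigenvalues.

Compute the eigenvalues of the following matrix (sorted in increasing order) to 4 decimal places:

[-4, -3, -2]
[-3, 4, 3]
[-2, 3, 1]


Since M is real symmetric, all three eigenvalues are real; they are the roots of det(λI − M) = λ³ − (tr M) λ² + s λ − det M, where s is the sum of the principal 2×2 minors.
tr M = -4 + 4 + 1 = 1.
s = ((-4)·4 − (-3)²) + ((-4)·1 − (-2)²) + (4·1 − 3²) = -25 + (-8) + (-5) = -38.
det M (expand along row 1) = (-4)·(-5) − (-3)·3 + (-2)·(-1) = 31.
Characteristic polynomial: λ³ − λ² − 38λ − 31 = 0.
Substitute λ = y + (tr M)/3 = y + 0.333333 to remove the quadratic term: y³ + p·y + q = 0 with p = s − (tr M)²/3 = -38.333333 and q = −2(tr M)³/27 + (tr M)·s/3 − det M = -43.740741.
Three real roots ⇒ use the trigonometric (Viète) form: r = 2√(−p/3) = 7.149204, φ = arccos(3q/(p·r)) = arccos(0.478821) = 1.071485 rad.
y_k = r·cos(φ/3 − 2πk/3) for k = 0, 1, 2 gives y = 6.698038, -1.184406, -5.513632.
λ_k = y_k + 0.333333 gives λ = 7.0314, -0.8511, -5.1803 (check: the sum is 1.0000 = tr M).

Eigenvalues sorted in increasing order: [-5.1803, -0.8511, 7.0314].


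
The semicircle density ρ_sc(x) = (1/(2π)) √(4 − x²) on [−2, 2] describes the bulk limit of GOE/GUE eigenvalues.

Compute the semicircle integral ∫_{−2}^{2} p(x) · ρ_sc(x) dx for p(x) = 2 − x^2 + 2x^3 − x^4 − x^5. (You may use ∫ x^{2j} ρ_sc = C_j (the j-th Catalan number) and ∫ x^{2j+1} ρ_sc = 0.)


Write p(x) = Σ a_i x^i, split into monomials and integrate each against ρ_sc separately.
Using ∫ x^{2j} ρ_sc = C_j = (1/(j+1)) C(2j, j) (Catalan numbers) and ∫ x^{2j+1} ρ_sc = 0 (odd monomials vanish by symmetry):
  i = 0 (even): a_0 · C_{0} = 2 · 1 = 2
  i = 2 (even): a_2 · C_{1} = -1 · 1 = -1
  i = 3 (odd): ∫ x^3 ρ_sc = 0 (vanishes)
  i = 4 (even): a_4 · C_{2} = -1 · 2 = -2
  i = 5 (odd): ∫ x^5 ρ_sc = 0 (vanishes)

Summing the contributions: ∫_{−2}^{2} p(x) ρ_sc(x) dx = 2 + (-1) + (-2) = -1.
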